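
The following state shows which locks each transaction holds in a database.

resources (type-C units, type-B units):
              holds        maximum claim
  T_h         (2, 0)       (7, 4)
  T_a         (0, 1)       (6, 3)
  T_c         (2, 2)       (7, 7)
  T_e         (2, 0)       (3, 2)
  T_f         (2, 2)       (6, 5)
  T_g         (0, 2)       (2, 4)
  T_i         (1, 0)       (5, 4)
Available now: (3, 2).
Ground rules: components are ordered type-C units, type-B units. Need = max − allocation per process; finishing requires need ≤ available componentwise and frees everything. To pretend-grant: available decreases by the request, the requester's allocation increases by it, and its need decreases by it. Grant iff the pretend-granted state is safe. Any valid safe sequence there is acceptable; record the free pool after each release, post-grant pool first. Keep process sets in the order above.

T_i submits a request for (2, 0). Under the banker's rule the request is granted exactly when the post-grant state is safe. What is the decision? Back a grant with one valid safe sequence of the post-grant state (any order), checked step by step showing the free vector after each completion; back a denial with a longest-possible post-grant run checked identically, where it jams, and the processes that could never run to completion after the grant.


GRANT: granting preserves safety; a valid post-grant sequence is T_e, T_g, T_i, T_h, T_f, T_c, T_a.
Key observation: even at the reduced pool (1, 2), T_e fits immediately, so safety survives the grant.
Check on the post-grant state, step by step:
  pool = (1, 2)
  T_e needs (1, 2) <= (1, 2) -> finishes; pool += (2, 0) = (3, 2)
  T_g needs (2, 2) <= (3, 2) -> finishes; pool += (0, 2) = (3, 4)
  T_i needs (2, 4) <= (3, 4) -> finishes; pool += (3, 0) = (6, 4)
  T_h needs (5, 4) <= (6, 4) -> finishes; pool += (2, 0) = (8, 4)
  T_f needs (4, 3) <= (8, 4) -> finishes; pool += (2, 2) = (10, 6)
  T_c needs (5, 5) <= (10, 6) -> finishes; pool += (2, 2) = (12, 8)
  T_a needs (6, 2) <= (12, 8) -> finishes; pool += (0, 1) = (12, 9)


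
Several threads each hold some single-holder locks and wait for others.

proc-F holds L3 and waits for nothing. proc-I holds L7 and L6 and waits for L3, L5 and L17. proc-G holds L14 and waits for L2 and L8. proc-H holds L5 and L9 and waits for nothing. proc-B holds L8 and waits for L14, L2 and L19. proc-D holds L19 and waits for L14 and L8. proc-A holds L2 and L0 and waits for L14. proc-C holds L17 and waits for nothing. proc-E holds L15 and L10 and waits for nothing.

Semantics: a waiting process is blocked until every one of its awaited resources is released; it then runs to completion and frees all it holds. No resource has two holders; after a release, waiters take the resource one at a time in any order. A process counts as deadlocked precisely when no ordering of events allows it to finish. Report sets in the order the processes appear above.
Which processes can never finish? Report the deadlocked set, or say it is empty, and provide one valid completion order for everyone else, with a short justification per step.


The deadlocked set is proc-G, proc-B, proc-D and proc-A.
Key observation: nobody on the ring proc-G -> proc-B -> proc-G can start until another member finishes, which never happens; proc-D and proc-A are caught in further circular waits.
A valid finishing order for the others: proc-C, proc-F, proc-H, proc-E, proc-I.
Step-by-step check:
  proc-C: no waits; runs immediately, freeing L17
  proc-F: no waits; runs immediately, freeing L3
  proc-H: no waits; runs immediately, freeing L5 and L9
  proc-E: no waits; runs immediately, freeing L15 and L10
  proc-I: everything it awaited (L3, L5 and L17) is free; runs, freeing L7 and L6


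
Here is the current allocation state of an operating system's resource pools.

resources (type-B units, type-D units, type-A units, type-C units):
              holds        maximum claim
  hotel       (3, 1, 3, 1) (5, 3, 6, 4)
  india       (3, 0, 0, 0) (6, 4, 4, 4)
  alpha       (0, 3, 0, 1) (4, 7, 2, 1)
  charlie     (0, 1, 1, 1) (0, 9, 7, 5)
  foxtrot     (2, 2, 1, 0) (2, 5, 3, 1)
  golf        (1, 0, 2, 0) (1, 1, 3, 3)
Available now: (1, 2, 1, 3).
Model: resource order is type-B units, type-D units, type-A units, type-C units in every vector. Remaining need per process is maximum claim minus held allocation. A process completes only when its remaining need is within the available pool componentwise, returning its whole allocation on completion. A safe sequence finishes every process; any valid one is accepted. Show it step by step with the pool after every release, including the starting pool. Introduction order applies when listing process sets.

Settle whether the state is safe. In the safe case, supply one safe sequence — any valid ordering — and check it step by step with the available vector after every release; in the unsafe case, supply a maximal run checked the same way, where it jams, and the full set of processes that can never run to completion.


SAFE, for example via the order golf, hotel, foxtrot, alpha, india, charlie.
Key observation: at golf the run first touches a limit — (0, 1, 1, 3) against (1, 2, 1, 3), exact on a resource it actually requests.
Verifying each step:
  pool = (1, 2, 1, 3)
  golf needs (0, 1, 1, 3) <= (1, 2, 1, 3) -> finishes; pool += (1, 0, 2, 0) = (2, 2, 3, 3)
  hotel needs (2, 2, 3, 3) <= (2, 2, 3, 3) -> finishes; pool += (3, 1, 3, 1) = (5, 3, 6, 4)
  foxtrot needs (0, 3, 2, 1) <= (5, 3, 6, 4) -> finishes; pool += (2, 2, 1, 0) = (7, 5, 7, 4)
  alpha needs (4, 4, 2, 0) <= (7, 5, 7, 4) -> finishes; pool += (0, 3, 0, 1) = (7, 8, 7, 5)
  india needs (3, 4, 4, 4) <= (7, 8, 7, 5) -> finishes; pool += (3, 0, 0, 0) = (10, 8, 7, 5)
  charlie needs (0, 8, 6, 4) <= (10, 8, 7, 5) -> finishes; pool += (0, 1, 1, 1) = (10, 9, 8, 6)


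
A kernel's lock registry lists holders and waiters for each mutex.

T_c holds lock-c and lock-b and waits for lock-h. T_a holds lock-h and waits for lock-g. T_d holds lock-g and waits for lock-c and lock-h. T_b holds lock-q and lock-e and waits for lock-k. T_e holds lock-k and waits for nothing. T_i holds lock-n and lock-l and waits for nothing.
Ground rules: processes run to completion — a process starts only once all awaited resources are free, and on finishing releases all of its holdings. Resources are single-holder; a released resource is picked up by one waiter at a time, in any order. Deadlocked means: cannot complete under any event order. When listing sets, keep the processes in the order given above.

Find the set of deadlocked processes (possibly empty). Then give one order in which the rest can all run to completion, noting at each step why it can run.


Deadlocked set: T_c, T_a and T_d.
Key observation: along T_c -> T_a -> T_d -> T_c, each member waits on what the next one holds — a deadlock; no other process is dragged down with it.
The rest can finish in the order T_e, T_i, T_b.
Walking it through:
  T_e waits on nothing -> runs at once and releases lock-k
  T_i waits on nothing -> runs at once and releases lock-n and lock-l
  T_b waits on lock-k — all released -> runs and releases lock-q and lock-e


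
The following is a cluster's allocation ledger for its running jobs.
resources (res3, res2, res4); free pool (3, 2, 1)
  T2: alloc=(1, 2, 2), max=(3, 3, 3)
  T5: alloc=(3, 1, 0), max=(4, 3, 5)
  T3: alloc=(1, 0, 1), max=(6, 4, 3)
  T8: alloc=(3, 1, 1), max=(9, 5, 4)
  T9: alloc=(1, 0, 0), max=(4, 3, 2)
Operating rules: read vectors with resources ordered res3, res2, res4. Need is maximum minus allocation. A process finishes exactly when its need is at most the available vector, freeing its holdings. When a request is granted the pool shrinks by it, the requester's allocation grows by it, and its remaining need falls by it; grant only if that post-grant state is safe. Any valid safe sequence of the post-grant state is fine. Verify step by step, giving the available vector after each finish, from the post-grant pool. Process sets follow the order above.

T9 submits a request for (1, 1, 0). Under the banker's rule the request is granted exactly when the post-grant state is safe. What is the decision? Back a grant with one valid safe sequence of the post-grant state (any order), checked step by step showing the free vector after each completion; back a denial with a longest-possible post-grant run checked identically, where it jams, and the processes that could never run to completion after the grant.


GRANT: granting preserves safety; a valid post-grant sequence is T2, T9, T3, T8, T5.
Key observation: (2, 1, 1) free after granting still covers T2 first, and each release covers the next.
Check on the post-grant state, step by step:
  pool = (2, 1, 1)
  run T2 (needs (2, 1, 1), free (2, 1, 1)); after release of (1, 2, 2) the pool is (3, 3, 3)
  run T9 (needs (2, 2, 2), free (3, 3, 3)); after release of (2, 1, 0) the pool is (5, 4, 3)
  run T3 (needs (5, 4, 2), free (5, 4, 3)); after release of (1, 0, 1) the pool is (6, 4, 4)
  run T8 (needs (6, 4, 3), free (6, 4, 4)); after release of (3, 1, 1) the pool is (9, 5, 5)
  run T5 (needs (1, 2, 5), free (9, 5, 5)); after release of (3, 1, 0) the pool is (12, 6, 5)


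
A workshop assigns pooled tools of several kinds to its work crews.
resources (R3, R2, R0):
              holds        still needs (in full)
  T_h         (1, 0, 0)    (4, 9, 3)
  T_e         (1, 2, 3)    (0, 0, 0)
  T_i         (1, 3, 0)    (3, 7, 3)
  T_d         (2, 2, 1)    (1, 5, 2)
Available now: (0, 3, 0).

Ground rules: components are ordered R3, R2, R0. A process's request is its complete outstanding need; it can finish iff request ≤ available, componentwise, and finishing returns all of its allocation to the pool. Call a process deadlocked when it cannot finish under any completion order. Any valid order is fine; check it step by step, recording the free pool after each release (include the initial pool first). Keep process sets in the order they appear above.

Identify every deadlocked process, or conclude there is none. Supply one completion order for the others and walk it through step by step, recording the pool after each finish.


No process is deadlocked.
Key observation: there is always a runnable process — T_e first — so the state unwinds completely.
The rest can finish in the order T_e, T_d, T_i, T_h. Step-by-step check:
  pool = (0, 3, 0)
  T_e: need (0, 0, 0) fits (0, 3, 0); releases (1, 2, 3), pool now (1, 5, 3)
  T_d: need (1, 5, 2) fits (1, 5, 3); releases (2, 2, 1), pool now (3, 7, 4)
  T_i: need (3, 7, 3) fits (3, 7, 4); releases (1, 3, 0), pool now (4, 10, 4)
  T_h: need (4, 9, 3) fits (4, 10, 4); releases (1, 0, 0), pool now (5, 10, 4)


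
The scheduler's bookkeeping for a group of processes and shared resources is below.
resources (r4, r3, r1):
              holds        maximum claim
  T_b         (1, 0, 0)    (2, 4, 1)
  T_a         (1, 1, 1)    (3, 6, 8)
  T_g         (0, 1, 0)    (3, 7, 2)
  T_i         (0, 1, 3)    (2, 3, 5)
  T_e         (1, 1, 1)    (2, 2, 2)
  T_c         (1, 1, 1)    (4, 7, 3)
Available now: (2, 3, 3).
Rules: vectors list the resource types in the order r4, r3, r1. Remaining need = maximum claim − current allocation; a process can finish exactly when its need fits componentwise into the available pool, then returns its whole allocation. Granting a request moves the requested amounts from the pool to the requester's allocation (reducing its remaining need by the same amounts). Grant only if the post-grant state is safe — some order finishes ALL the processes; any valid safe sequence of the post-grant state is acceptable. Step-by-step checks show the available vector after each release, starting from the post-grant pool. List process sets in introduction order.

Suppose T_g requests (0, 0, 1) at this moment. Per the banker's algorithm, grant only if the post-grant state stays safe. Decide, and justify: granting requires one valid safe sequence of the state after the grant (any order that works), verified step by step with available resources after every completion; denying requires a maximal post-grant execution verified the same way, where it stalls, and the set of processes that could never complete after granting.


DENY: after the grant no complete ordering would exist.
Key observation: after T_i, T_e, T_b the pool peaks at (4, 5, 6), and each blocked process is short somewhere: T_a on r1; T_g on r3; T_c on r3.
After a pretend grant, a maximal execution: T_i, T_e, T_b — then nothing else fits. Step-by-step check:
  pool = (2, 3, 2)
  T_i: need (2, 2, 2) fits (2, 3, 2); releases (0, 1, 3), pool now (2, 4, 5)
  T_e: need (1, 1, 1) fits (2, 4, 5); releases (1, 1, 1), pool now (3, 5, 6)
  T_b: need (1, 4, 1) fits (3, 5, 6); releases (1, 0, 0), pool now (4, 5, 6)
  blocked: T_a wants (2, 5, 7), pool (4, 5, 6) — not enough r1
  blocked: T_g wants (3, 6, 1), pool (4, 5, 6) — not enough r3
  blocked: T_c wants (3, 6, 2), pool (4, 5, 6) — not enough r3
Processes that could never finish after the grant: T_a, T_g and T_c.


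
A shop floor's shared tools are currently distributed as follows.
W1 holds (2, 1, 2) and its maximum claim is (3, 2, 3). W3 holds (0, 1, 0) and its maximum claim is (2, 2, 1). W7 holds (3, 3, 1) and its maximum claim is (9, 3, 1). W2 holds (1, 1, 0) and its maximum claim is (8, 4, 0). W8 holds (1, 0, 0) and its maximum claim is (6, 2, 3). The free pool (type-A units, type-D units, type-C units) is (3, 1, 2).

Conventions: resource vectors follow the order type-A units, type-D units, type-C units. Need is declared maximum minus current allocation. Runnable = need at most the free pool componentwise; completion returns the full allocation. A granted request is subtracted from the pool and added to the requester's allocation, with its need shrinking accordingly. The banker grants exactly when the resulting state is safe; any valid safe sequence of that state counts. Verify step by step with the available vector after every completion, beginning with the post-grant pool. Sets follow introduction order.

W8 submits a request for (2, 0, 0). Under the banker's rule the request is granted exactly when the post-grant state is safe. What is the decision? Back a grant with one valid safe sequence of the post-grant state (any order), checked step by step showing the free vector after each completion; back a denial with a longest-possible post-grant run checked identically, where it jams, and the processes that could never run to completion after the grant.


GRANT. The post-grant state is safe; one safe sequence: W1, W3, W8, W7, W2.
Key observation: with (1, 1, 2) left after the transfer, W1 can run at once — the state stays safe.
Step-by-step check of the post-grant state:
  pool = (1, 1, 2)
  W1 needs (1, 1, 1) <= (1, 1, 2) -> finishes; pool += (2, 1, 2) = (3, 2, 4)
  W3 needs (2, 1, 1) <= (3, 2, 4) -> finishes; pool += (0, 1, 0) = (3, 3, 4)
  W8 needs (3, 2, 3) <= (3, 3, 4) -> finishes; pool += (3, 0, 0) = (6, 3, 4)
  W7 needs (6, 0, 0) <= (6, 3, 4) -> finishes; pool += (3, 3, 1) = (9, 6, 5)
  W2 needs (7, 3, 0) <= (9, 6, 5) -> finishes; pool += (1, 1, 0) = (10, 7, 5)


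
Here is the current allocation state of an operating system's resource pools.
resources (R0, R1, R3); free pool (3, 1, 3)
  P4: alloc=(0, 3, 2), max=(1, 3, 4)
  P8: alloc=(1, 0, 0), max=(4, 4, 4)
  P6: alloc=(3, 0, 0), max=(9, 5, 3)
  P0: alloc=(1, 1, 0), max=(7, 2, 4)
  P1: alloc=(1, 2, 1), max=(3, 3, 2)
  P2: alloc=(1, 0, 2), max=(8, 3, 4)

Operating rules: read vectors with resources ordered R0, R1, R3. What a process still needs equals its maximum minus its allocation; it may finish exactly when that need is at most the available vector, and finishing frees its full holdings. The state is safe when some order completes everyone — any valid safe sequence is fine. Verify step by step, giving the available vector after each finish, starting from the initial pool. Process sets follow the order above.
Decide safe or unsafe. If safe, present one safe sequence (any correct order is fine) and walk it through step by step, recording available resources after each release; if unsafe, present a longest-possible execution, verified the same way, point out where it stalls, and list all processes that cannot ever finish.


UNSAFE — no complete ordering exists.
Key observation: P4, P1, P8 can finish, but then (5, 6, 6) is all there is, and the blocked group's R0 demands exceed it.
Going as far as possible: P4, P1, P8; after that, nothing fits. Check, step by step:
  pool = (3, 1, 3)
  P4 needs (1, 0, 2) <= (3, 1, 3) -> finishes; pool += (0, 3, 2) = (3, 4, 5)
  P1 needs (2, 1, 1) <= (3, 4, 5) -> finishes; pool += (1, 2, 1) = (4, 6, 6)
  P8 needs (3, 4, 4) <= (4, 6, 6) -> finishes; pool += (1, 0, 0) = (5, 6, 6)
  blocked: P6 wants (6, 5, 3), pool (5, 6, 6) — not enough R0
  blocked: P0 wants (6, 1, 4), pool (5, 6, 6) — not enough R0
  blocked: P2 wants (7, 3, 2), pool (5, 6, 6) — not enough R0
Permanently blocked: P6, P0 and P2.


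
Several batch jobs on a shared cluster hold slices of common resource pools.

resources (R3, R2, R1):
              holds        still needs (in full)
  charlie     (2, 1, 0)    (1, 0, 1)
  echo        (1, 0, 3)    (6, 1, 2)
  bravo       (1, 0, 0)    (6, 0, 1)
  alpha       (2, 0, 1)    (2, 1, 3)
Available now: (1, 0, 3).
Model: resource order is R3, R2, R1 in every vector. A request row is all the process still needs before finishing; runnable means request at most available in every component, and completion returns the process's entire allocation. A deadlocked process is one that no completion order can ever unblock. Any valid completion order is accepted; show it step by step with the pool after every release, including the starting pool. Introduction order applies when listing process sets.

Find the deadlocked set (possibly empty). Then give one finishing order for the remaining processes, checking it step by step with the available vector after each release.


Deadlocked set: echo and bravo.
Key observation: even finishing charlie, alpha leaves just (5, 1, 4) free — too little R3 for any of the remaining processes.
One completion order for the rest: charlie, alpha. Walking it through:
  pool = (1, 0, 3)
  charlie needs (1, 0, 1) <= (1, 0, 3) -> finishes; pool += (2, 1, 0) = (3, 1, 3)
  alpha needs (2, 1, 3) <= (3, 1, 3) -> finishes; pool += (2, 0, 1) = (5, 1, 4)
The stuck group stays short no matter what:
  echo cannot run: need (6, 1, 2) vs free (5, 1, 4) (insufficient R3)
  bravo cannot run: need (6, 0, 1) vs free (5, 1, 4) (insufficient R3)


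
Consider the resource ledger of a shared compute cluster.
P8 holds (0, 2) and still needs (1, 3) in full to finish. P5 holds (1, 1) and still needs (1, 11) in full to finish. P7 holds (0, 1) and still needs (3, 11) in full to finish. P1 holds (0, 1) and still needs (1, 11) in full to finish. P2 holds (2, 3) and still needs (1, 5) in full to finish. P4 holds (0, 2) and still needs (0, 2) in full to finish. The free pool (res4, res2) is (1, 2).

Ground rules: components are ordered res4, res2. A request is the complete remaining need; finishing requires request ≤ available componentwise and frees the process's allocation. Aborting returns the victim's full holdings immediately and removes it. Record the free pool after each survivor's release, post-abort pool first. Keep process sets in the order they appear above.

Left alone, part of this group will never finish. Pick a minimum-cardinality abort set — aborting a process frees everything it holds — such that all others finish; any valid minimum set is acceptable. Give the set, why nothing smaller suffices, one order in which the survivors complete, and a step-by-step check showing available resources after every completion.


The answer: abort P5 and P7.
Key observation: the returned (1, 2) from P5 and P7 is what brings P1 — unrunnable before, under any order — into play at step 4.
Why nothing smaller works — every single abort fails: P8 alone leaves P5 blocked (short on res2); P5 alone leaves P7 blocked (short on res2); P7 alone leaves P5 blocked (short on res2); P1 alone leaves P5 blocked (short on res2); P2 alone leaves P5 blocked (short on res2); P4 alone leaves P5 blocked (short on res2).
One survivor order: P8, P4, P2, P1. Check, step by step (post-abort pool first):
  pool = (2, 4)
  P8: need (1, 3) fits (2, 4); releases (0, 2), pool now (2, 6)
  P4: need (0, 2) fits (2, 6); releases (0, 2), pool now (2, 8)
  P2: need (1, 5) fits (2, 8); releases (2, 3), pool now (4, 11)
  P1: need (1, 11) fits (4, 11); releases (0, 1), pool now (4, 12)


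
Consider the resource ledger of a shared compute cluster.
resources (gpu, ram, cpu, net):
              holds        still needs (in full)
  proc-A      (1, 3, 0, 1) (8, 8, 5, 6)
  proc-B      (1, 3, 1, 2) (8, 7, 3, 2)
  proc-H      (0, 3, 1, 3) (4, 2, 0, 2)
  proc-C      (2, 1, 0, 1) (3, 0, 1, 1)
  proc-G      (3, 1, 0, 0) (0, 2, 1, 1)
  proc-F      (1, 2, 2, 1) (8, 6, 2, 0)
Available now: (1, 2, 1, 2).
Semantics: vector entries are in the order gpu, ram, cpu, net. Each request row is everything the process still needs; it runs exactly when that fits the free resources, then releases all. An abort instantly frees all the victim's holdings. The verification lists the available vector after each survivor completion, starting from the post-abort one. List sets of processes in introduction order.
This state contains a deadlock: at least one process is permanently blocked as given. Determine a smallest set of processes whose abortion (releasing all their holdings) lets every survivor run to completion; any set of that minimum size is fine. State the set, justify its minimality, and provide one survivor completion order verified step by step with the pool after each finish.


Abort proc-A and proc-B.
Key observation: aborting proc-A and proc-B returns (2, 6, 1, 3), and proc-F — hopeless before — runs at step 4 with the returned capacity in the pool.
Why nothing smaller works — every single abort fails: proc-A alone leaves proc-B blocked (short on gpu and cpu); proc-B alone leaves proc-A blocked (short on gpu and cpu); proc-H alone leaves proc-A blocked (short on gpu, ram and cpu); proc-C alone leaves proc-A blocked (short on gpu, ram and cpu); proc-G alone leaves proc-A blocked (short on gpu, ram and cpu); proc-F alone leaves proc-A blocked (short on gpu and cpu).
One survivor order: proc-C, proc-G, proc-H, proc-F. Step-by-step check (post-abort pool first):
  pool = (3, 8, 2, 5)
  run proc-C (needs (3, 0, 1, 1), free (3, 8, 2, 5)); after release of (2, 1, 0, 1) the pool is (5, 9, 2, 6)
  run proc-G (needs (0, 2, 1, 1), free (5, 9, 2, 6)); after release of (3, 1, 0, 0) the pool is (8, 10, 2, 6)
  run proc-H (needs (4, 2, 0, 2), free (8, 10, 2, 6)); after release of (0, 3, 1, 3) the pool is (8, 13, 3, 9)
  run proc-F (needs (8, 6, 2, 0), free (8, 13, 3, 9)); after release of (1, 2, 2, 1) the pool is (9, 15, 5, 10)


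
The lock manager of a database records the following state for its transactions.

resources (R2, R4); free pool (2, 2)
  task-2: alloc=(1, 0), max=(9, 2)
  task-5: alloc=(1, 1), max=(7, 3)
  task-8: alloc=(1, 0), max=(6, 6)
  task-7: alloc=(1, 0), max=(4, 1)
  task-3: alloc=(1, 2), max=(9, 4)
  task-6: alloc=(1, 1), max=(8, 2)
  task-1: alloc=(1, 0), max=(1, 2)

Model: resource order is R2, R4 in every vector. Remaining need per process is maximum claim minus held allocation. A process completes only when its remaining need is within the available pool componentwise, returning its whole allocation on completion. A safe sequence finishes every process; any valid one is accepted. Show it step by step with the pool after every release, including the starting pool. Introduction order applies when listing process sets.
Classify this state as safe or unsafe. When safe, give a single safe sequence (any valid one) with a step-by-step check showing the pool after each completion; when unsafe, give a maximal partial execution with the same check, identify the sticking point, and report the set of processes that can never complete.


UNSAFE — no complete ordering exists.
Key observation: after task-1, task-7 complete, (4, 2) is the best the pool ever gets, yet each leftover process wants more R2.
Going as far as possible: task-1, task-7; after that, nothing fits. Walking it through:
  pool = (2, 2)
  task-1: need (0, 2) fits (2, 2); releases (1, 0), pool now (3, 2)
  task-7: need (3, 1) fits (3, 2); releases (1, 0), pool now (4, 2)
  blocked: task-2 wants (8, 2), pool (4, 2) — not enough R2
  blocked: task-5 wants (6, 2), pool (4, 2) — not enough R2
  blocked: task-8 wants (5, 6), pool (4, 2) — not enough R2 and R4
  blocked: task-3 wants (8, 2), pool (4, 2) — not enough R2
  blocked: task-6 wants (7, 1), pool (4, 2) — not enough R2
Permanently blocked: task-2, task-5, task-8, task-3 and task-6.


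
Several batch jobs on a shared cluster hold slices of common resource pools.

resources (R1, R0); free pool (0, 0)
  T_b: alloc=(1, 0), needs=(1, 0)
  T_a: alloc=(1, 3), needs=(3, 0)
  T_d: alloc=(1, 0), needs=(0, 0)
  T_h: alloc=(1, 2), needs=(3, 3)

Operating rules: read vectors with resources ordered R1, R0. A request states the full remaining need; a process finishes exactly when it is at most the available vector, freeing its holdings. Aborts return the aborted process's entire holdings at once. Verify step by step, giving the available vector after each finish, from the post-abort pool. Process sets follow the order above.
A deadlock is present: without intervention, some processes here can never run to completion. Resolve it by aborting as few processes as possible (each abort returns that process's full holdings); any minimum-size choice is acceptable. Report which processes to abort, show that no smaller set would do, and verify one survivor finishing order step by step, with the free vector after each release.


Abort T_h.
Key observation: before aborting T_h, T_a was permanently blocked — no order could ever run it; afterwards it completes at step 3.
Minimality: the empty abort set fails — the state is deadlocked as it stands.
One survivor order: T_b, T_d, T_a. Walking it through (post-abort pool first):
  pool = (1, 2)
  T_b: need (1, 0) fits (1, 2); releases (1, 0), pool now (2, 2)
  T_d: need (0, 0) fits (2, 2); releases (1, 0), pool now (3, 2)
  T_a: need (3, 0) fits (3, 2); releases (1, 3), pool now (4, 5)


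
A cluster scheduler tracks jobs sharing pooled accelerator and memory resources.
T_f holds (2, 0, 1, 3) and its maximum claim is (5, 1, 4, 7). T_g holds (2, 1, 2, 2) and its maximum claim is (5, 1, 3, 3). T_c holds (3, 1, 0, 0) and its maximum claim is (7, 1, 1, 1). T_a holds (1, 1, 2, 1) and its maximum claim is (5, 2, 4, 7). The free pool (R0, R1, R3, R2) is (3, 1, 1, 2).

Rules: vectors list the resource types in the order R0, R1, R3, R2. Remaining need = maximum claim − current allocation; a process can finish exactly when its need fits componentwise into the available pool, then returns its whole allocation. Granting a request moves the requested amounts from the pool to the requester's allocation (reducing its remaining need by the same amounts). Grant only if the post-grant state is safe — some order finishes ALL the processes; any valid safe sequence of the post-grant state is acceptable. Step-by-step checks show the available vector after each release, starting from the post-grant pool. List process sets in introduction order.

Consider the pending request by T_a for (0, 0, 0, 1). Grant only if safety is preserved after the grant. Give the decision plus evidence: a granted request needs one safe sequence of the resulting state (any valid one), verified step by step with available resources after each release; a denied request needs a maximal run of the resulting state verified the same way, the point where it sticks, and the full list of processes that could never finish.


DENY — the pretend-granted state is unsafe.
Key observation: the pool after T_g, T_c is (8, 3, 3, 3); every surviving request exceeds it in R2, so progress ends there.
Pretend the grant happened; the run T_g, T_c goes as far as possible. Verifying each step:
  pool = (3, 1, 1, 1)
  T_g needs (3, 0, 1, 1) <= (3, 1, 1, 1) -> finishes; pool += (2, 1, 2, 2) = (5, 2, 3, 3)
  T_c needs (4, 0, 1, 1) <= (5, 2, 3, 3) -> finishes; pool += (3, 1, 0, 0) = (8, 3, 3, 3)
  blocked: T_f wants (3, 1, 3, 4), pool (8, 3, 3, 3) — not enough R2
  blocked: T_a wants (4, 1, 2, 5), pool (8, 3, 3, 3) — not enough R2
Post-grant, the permanently blocked set is T_f and T_a.


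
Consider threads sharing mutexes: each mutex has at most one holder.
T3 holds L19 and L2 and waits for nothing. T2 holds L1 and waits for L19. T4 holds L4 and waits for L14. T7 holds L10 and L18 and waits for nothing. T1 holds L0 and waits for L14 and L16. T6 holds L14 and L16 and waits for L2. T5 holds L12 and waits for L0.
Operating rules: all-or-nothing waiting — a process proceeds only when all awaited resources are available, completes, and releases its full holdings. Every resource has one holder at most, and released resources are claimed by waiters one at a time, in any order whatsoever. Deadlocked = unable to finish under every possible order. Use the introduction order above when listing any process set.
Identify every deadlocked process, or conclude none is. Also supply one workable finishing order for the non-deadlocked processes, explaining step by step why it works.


The deadlocked set is empty.
Key observation: every chain of waits terminates; starting from the processes that wait on nothing, all the rest unlock in turn.
The rest can finish in the order T3, T6, T1, T5, T4, T7, T2.
Verifying each step:
  T3: no waits; runs immediately, freeing L19 and L2
  T6: everything it awaited (L2) is free; runs, freeing L14 and L16
  T1: everything it awaited (L14 and L16) is free; runs, freeing L0
  T5: everything it awaited (L0) is free; runs, freeing L12
  T4: everything it awaited (L14) is free; runs, freeing L4
  T7: no waits; runs immediately, freeing L10 and L18
  T2: everything it awaited (L19) is free; runs, freeing L1


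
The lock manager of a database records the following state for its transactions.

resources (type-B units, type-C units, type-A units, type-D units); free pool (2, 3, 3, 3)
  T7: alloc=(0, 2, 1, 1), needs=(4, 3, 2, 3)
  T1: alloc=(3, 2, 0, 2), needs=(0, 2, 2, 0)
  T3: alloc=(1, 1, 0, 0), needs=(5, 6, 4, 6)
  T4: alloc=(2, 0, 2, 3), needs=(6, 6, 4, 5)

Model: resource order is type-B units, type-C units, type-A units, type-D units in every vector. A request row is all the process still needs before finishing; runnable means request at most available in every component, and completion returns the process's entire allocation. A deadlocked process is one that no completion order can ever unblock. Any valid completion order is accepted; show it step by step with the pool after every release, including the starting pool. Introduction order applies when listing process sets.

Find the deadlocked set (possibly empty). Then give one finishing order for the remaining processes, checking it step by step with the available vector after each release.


No process is deadlocked.
Key observation: T1 leads a chain of completions in which each release enables another process.
A valid finishing order for the others: T1, T7, T3, T4. Walking it through:
  pool = (2, 3, 3, 3)
  T1: need (0, 2, 2, 0) fits (2, 3, 3, 3); releases (3, 2, 0, 2), pool now (5, 5, 3, 5)
  T7: need (4, 3, 2, 3) fits (5, 5, 3, 5); releases (0, 2, 1, 1), pool now (5, 7, 4, 6)
  T3: need (5, 6, 4, 6) fits (5, 7, 4, 6); releases (1, 1, 0, 0), pool now (6, 8, 4, 6)
  T4: need (6, 6, 4, 5) fits (6, 8, 4, 6); releases (2, 0, 2, 3), pool now (8, 8, 6, 9)


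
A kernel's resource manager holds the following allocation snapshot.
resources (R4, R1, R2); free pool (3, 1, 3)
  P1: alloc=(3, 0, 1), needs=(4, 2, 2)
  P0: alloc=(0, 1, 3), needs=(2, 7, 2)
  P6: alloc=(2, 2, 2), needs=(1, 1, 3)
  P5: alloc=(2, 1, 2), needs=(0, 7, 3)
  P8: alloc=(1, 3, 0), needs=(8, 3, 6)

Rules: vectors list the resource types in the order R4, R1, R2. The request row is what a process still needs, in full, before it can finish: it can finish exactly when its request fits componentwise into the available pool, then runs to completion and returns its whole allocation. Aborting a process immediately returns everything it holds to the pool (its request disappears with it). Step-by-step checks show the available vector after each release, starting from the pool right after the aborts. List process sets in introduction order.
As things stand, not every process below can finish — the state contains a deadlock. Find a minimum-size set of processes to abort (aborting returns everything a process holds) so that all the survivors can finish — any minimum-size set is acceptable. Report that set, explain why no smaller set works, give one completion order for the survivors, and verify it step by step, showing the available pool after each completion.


Minimum abort set: P5.
Key observation: aborting P5 returns (2, 1, 2), and P0 — hopeless before — runs at step 4 with the returned capacity in the pool.
Why nothing smaller works: aborting no one leaves the state deadlocked as given.
One survivor order: P6, P1, P8, P0. Walking it through (post-abort pool first):
  pool = (5, 2, 5)
  run P6 (needs (1, 1, 3), free (5, 2, 5)); after release of (2, 2, 2) the pool is (7, 4, 7)
  run P1 (needs (4, 2, 2), free (7, 4, 7)); after release of (3, 0, 1) the pool is (10, 4, 8)
  run P8 (needs (8, 3, 6), free (10, 4, 8)); after release of (1, 3, 0) the pool is (11, 7, 8)
  run P0 (needs (2, 7, 2), free (11, 7, 8)); after release of (0, 1, 3) the pool is (11, 8, 11)


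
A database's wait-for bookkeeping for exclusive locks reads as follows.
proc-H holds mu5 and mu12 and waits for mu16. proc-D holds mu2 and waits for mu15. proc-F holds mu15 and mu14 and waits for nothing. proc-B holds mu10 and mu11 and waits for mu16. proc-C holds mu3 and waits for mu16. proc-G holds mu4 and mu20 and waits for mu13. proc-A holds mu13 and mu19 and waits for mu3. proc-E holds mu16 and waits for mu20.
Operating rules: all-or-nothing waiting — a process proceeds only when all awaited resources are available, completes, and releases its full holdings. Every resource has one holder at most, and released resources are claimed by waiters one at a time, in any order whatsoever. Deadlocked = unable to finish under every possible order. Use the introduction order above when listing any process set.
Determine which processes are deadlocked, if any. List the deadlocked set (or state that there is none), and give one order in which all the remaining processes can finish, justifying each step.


The deadlocked set is proc-H, proc-B, proc-C, proc-G, proc-A and proc-E.
Key observation: nobody on the ring proc-E -> proc-G -> proc-A -> proc-C -> proc-E can start until another member finishes, which never happens; proc-H and proc-B wait into the deadlock from upstream.
A valid finishing order for the others: proc-F, proc-D.
Check, step by step:
  proc-F waits on nothing -> runs at once and releases mu15 and mu14
  proc-D waits on mu15 — all released -> runs and releases mu2


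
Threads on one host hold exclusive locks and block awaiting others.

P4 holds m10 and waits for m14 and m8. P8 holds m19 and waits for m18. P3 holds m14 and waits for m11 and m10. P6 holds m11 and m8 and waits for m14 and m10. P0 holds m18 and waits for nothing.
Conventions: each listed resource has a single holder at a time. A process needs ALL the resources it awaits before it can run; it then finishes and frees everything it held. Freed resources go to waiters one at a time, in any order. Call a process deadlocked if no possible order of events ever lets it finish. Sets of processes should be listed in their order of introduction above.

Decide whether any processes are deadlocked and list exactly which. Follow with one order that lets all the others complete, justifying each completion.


Deadlocked: P4, P3 and P6.
Key observation: the cycle P4 -> P3 -> P4 can never break — each member waits on the next; P6 is caught in further circular waits.
One completion order for the rest: P0, P8.
Verifying each step:
  P0: no waits; runs immediately, freeing m18
  P8 waits on m18 — all released -> runs and releases m19


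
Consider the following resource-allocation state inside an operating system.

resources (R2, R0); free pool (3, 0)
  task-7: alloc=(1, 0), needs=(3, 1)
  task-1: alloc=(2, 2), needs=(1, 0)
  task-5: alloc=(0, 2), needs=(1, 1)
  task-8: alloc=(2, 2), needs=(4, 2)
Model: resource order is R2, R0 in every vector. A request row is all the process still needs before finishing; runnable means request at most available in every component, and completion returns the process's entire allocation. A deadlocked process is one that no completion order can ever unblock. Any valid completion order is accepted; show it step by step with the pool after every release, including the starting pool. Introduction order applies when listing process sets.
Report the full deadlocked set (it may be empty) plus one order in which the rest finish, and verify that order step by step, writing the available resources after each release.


The deadlocked set is empty.
Key observation: starting with task-1, each completion frees enough for the next — no one is permanently blocked.
A valid finishing order for the others: task-1, task-8, task-5, task-7. Step-by-step check:
  pool = (3, 0)
  task-1: need (1, 0) fits (3, 0); releases (2, 2), pool now (5, 2)
  task-8: need (4, 2) fits (5, 2); releases (2, 2), pool now (7, 4)
  task-5: need (1, 1) fits (7, 4); releases (0, 2), pool now (7, 6)
  task-7: need (3, 1) fits (7, 6); releases (1, 0), pool now (8, 6)


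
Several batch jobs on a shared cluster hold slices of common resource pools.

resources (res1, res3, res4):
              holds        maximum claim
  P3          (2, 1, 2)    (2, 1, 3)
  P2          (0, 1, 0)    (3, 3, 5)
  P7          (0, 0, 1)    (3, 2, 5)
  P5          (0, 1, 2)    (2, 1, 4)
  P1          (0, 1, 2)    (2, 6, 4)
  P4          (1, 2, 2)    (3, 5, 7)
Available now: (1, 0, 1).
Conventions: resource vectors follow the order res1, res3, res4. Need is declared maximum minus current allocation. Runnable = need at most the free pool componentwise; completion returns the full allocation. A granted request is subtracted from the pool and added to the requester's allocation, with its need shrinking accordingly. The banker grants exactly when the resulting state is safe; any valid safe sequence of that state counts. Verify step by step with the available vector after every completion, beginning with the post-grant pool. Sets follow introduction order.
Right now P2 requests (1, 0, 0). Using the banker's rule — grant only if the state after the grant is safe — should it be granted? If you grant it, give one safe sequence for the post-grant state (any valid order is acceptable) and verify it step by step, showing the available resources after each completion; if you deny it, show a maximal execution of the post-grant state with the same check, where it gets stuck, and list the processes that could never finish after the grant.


GRANT — the state after the grant stays safe, e.g. via P3, P5, P2, P4, P1, P7.
Key observation: granting shrinks the pool to (0, 0, 1), yet P3 still fits and the chain goes through.
Check on the post-grant state, step by step:
  pool = (0, 0, 1)
  run P3 (needs (0, 0, 1), free (0, 0, 1)); after release of (2, 1, 2) the pool is (2, 1, 3)
  run P5 (needs (2, 0, 2), free (2, 1, 3)); after release of (0, 1, 2) the pool is (2, 2, 5)
  run P2 (needs (2, 2, 5), free (2, 2, 5)); after release of (1, 1, 0) the pool is (3, 3, 5)
  run P4 (needs (2, 3, 5), free (3, 3, 5)); after release of (1, 2, 2) the pool is (4, 5, 7)
  run P1 (needs (2, 5, 2), free (4, 5, 7)); after release of (0, 1, 2) the pool is (4, 6, 9)
  run P7 (needs (3, 2, 4), free (4, 6, 9)); after release of (0, 0, 1) the pool is (4, 6, 10)


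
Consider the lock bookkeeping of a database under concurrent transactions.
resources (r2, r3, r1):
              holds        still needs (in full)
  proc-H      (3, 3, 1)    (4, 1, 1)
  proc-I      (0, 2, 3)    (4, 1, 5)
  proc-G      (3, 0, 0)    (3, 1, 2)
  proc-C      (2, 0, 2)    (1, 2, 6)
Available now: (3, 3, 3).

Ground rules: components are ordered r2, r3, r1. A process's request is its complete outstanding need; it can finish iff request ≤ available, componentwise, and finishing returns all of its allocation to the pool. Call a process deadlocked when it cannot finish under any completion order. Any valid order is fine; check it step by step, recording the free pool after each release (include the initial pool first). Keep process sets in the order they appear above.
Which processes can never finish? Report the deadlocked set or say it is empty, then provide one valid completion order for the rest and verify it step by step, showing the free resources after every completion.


Deadlocked: proc-I and proc-C.
Key observation: even finishing proc-G, proc-H leaves just (9, 6, 4) free — too little r1 for any of the remaining processes.
One completion order for the rest: proc-G, proc-H. Check, step by step:
  pool = (3, 3, 3)
  proc-G needs (3, 1, 2) <= (3, 3, 3) -> finishes; pool += (3, 0, 0) = (6, 3, 3)
  proc-H needs (4, 1, 1) <= (6, 3, 3) -> finishes; pool += (3, 3, 1) = (9, 6, 4)
The stuck group stays short no matter what:
  proc-I still needs (4, 1, 5) but only (9, 6, 4) is free — short on r1
  proc-C still needs (1, 2, 6) but only (9, 6, 4) is free — short on r1
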